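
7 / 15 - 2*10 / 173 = 911 / 2595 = 0.35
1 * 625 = 625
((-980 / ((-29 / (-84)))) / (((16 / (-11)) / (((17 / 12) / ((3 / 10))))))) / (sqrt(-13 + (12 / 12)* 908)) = 320705* sqrt(895) / 31146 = 308.05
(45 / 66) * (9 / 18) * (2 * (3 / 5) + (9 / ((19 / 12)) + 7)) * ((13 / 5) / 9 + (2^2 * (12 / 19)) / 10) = 610697 / 238260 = 2.56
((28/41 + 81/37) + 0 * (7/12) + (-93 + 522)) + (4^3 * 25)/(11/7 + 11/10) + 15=296672235/283679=1045.80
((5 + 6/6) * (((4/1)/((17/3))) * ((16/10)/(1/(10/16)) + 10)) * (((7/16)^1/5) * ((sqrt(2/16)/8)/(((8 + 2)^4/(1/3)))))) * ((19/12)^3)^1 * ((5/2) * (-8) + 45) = 528143 * sqrt(2)/1253376000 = 0.00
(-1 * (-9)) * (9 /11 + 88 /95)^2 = 29909961 /1092025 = 27.39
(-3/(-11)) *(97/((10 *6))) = 97/220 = 0.44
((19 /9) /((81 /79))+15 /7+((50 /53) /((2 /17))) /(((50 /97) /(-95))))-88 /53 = -798035741 /540918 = -1475.34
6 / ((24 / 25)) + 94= 401 / 4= 100.25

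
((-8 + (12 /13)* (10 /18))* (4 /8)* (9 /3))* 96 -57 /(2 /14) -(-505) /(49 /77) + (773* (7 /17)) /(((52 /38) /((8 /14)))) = -851884 /1547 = -550.67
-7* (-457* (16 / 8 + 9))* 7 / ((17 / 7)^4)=591421523 / 83521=7081.11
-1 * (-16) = 16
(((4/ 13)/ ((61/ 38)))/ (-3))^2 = 0.00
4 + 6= 10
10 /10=1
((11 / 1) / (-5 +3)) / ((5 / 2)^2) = -22 / 25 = -0.88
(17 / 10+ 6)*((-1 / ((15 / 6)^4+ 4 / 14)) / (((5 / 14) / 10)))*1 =-120736 / 22035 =-5.48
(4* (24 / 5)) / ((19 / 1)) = 96 / 95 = 1.01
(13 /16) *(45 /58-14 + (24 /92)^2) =-5247515 /490912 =-10.69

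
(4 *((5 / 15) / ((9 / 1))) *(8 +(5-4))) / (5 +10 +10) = 4 / 75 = 0.05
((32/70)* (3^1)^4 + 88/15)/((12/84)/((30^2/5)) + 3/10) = 54048/379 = 142.61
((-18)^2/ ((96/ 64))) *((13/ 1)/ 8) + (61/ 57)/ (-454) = 9083117/ 25878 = 351.00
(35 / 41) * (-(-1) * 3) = 105 / 41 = 2.56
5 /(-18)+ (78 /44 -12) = -1040 /99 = -10.51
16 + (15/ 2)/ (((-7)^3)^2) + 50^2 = 592009783/ 235298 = 2516.00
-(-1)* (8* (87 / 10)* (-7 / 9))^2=659344 / 225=2930.42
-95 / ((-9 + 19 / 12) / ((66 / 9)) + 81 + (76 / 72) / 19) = -1.19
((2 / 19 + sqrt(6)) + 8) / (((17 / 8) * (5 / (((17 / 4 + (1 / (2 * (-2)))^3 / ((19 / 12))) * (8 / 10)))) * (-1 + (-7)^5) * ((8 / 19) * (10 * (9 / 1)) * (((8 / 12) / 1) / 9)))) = -0.00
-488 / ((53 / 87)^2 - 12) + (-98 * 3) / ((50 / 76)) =-891006468 / 2200475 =-404.92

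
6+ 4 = 10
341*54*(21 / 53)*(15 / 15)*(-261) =-1904285.55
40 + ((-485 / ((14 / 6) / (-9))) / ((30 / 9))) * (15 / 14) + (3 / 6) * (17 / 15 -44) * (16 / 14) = 616.81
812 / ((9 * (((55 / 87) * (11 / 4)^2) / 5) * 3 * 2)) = 188384 / 11979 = 15.73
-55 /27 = -2.04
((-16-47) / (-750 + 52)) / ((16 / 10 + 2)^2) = 175 / 25128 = 0.01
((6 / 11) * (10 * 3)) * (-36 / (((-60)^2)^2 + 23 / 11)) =-6480 / 142560023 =-0.00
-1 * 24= -24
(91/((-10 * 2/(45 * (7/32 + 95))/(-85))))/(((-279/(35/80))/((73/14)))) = -1720503785/126976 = -13549.83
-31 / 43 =-0.72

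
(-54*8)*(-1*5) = 2160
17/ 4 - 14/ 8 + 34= 36.50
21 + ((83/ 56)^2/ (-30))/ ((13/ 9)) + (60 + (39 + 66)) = 75807813/ 407680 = 185.95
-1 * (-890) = 890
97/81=1.20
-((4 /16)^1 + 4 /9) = -25 /36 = -0.69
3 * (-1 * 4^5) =-3072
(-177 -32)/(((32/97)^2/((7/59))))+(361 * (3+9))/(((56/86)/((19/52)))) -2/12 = 2202.79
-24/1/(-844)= 6/211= 0.03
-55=-55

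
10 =10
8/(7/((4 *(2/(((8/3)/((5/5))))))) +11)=3/5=0.60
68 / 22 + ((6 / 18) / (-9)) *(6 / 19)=5792 / 1881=3.08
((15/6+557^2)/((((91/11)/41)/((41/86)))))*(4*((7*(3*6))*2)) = 31773381156/43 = 738915840.84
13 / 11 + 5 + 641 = 7119 / 11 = 647.18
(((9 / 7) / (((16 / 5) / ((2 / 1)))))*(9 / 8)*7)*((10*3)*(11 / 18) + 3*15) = 12825 / 32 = 400.78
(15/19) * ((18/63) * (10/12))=25/133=0.19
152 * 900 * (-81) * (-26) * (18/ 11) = 5185814400/ 11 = 471437672.73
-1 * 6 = -6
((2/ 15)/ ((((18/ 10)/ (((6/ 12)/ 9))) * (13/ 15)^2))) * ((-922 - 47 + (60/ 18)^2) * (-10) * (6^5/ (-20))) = -3448400/ 169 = -20404.73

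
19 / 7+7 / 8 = 201 / 56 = 3.59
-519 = -519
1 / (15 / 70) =14 / 3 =4.67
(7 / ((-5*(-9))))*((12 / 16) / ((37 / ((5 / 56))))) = 1 / 3552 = 0.00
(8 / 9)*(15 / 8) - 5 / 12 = 5 / 4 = 1.25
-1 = -1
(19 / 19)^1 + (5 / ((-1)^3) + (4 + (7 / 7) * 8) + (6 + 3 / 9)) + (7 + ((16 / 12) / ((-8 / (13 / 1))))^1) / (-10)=277 / 20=13.85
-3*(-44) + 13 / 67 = 8857 / 67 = 132.19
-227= -227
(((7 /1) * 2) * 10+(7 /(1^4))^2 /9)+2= 1327 /9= 147.44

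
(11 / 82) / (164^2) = 11 / 2205472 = 0.00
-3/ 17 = -0.18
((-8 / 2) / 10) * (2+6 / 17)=-16 / 17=-0.94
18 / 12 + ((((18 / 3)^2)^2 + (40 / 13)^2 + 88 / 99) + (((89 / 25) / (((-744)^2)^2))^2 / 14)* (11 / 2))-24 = 356471381539741205239022238085139 / 277656751134208924393144320000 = 1283.86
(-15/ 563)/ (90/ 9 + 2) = -5/ 2252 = -0.00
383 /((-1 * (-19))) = 383 /19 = 20.16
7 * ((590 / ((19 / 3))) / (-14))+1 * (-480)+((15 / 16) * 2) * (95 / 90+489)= 357755 / 912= 392.28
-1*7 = -7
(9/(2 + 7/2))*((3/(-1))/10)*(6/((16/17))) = -1377/440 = -3.13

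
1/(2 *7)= 0.07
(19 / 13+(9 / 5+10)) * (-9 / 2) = -3879 / 65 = -59.68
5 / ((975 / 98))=98 / 195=0.50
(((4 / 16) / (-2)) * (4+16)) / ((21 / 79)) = -9.40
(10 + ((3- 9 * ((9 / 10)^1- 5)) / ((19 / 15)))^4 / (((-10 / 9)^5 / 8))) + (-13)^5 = -1004453194089 / 200000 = -5022265.97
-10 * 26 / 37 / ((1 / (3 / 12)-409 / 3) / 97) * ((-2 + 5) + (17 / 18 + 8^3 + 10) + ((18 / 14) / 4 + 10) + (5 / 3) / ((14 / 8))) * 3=853564595 / 102823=8301.30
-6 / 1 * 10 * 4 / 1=-240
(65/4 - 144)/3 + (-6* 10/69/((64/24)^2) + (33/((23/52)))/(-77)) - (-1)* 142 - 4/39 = 9867863/100464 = 98.22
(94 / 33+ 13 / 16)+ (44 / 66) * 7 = 4397 / 528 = 8.33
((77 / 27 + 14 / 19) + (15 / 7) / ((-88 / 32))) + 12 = 584989 / 39501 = 14.81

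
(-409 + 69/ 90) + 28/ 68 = -207989/ 510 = -407.82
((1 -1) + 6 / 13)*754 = 348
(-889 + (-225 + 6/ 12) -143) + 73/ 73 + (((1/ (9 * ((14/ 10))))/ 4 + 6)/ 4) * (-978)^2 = 40270019/ 28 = 1438214.96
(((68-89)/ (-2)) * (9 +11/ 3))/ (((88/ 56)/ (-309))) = -26152.64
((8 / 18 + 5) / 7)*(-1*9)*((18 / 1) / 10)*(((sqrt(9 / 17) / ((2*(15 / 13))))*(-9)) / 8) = 7371*sqrt(17) / 6800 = 4.47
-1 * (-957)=957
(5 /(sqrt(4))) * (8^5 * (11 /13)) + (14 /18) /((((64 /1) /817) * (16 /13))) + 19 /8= 8305972975 /119808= 69327.37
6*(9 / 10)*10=54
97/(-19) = -97/19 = -5.11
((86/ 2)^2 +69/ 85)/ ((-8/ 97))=-7625849/ 340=-22428.97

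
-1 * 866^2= -749956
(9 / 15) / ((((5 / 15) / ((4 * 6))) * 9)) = 24 / 5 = 4.80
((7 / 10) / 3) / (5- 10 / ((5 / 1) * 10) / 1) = 7 / 144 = 0.05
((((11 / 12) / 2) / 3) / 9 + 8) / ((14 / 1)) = 5195 / 9072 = 0.57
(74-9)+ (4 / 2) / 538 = 17486 / 269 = 65.00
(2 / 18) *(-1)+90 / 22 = 394 / 99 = 3.98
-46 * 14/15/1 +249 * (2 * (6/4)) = 10561/15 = 704.07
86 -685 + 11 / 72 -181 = -56149 / 72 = -779.85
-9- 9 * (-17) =144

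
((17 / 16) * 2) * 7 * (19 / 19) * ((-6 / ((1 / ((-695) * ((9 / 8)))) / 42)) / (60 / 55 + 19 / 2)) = 276733.41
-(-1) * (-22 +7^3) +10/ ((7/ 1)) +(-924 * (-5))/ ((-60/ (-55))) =31902/ 7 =4557.43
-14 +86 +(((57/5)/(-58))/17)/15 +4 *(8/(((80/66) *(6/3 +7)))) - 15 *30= -27736237/73950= -375.07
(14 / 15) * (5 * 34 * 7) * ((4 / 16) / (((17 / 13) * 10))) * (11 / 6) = 38.93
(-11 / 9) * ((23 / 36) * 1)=-253 / 324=-0.78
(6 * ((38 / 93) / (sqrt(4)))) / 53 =38 / 1643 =0.02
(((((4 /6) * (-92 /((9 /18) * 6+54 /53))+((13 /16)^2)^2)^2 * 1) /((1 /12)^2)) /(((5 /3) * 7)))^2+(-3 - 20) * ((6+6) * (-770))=3119836586908456962025420317247249 /411998533496848487389593600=7572445.85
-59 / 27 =-2.19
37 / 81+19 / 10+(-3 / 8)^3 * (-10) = 299027 / 103680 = 2.88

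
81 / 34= 2.38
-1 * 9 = -9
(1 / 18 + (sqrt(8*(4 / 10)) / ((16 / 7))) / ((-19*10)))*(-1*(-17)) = 17 / 18 - 119*sqrt(5) / 3800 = 0.87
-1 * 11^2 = -121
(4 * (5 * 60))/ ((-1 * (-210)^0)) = -1200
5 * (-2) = -10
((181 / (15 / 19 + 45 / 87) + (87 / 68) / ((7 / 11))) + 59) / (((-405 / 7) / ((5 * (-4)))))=17095369 / 247860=68.97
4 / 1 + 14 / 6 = 19 / 3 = 6.33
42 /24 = 7 /4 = 1.75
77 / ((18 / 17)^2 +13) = 289 / 53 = 5.45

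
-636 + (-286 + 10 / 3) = -2756 / 3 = -918.67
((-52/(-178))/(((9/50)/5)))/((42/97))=315250/16821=18.74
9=9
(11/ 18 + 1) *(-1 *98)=-1421/ 9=-157.89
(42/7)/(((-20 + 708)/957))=2871/344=8.35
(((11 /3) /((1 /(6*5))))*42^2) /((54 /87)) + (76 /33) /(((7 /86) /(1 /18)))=649940248 /2079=312621.57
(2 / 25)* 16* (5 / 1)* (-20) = -128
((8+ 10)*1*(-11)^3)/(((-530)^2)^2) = -11979/39452405000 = -0.00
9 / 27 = 1 / 3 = 0.33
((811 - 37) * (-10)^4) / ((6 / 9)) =11610000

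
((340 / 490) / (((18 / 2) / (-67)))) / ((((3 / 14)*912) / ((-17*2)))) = 19363 / 21546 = 0.90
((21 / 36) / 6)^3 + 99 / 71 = 36975905 / 26500608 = 1.40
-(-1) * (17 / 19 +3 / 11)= 244 / 209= 1.17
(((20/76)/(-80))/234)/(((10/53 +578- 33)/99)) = -583/228386080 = -0.00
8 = 8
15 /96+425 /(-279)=-12205 /8928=-1.37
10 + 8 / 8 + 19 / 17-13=-15 / 17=-0.88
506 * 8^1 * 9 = 36432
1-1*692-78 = -769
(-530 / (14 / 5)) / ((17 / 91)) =-17225 / 17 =-1013.24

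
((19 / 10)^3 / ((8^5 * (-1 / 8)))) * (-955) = 1310069 / 819200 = 1.60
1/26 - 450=-11699/26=-449.96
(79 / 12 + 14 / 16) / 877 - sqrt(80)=179 / 21048 - 4 * sqrt(5)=-8.94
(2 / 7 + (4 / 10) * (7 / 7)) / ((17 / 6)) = 144 / 595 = 0.24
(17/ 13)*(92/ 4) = 391/ 13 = 30.08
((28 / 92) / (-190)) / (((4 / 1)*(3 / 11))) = -77 / 52440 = -0.00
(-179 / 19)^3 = -5735339 / 6859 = -836.18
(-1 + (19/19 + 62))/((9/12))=248/3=82.67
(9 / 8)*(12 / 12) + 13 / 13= 17 / 8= 2.12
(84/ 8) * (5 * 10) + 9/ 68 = 35709/ 68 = 525.13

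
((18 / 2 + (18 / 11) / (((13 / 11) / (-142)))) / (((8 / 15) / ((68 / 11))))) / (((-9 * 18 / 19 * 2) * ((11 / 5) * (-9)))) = -6.44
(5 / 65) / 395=1 / 5135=0.00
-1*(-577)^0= -1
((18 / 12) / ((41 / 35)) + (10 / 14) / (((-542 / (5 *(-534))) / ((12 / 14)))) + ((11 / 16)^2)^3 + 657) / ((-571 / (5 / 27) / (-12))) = 30206799398609035 / 11735125809168384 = 2.57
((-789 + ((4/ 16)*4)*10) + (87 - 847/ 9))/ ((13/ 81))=-63675/ 13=-4898.08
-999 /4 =-249.75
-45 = -45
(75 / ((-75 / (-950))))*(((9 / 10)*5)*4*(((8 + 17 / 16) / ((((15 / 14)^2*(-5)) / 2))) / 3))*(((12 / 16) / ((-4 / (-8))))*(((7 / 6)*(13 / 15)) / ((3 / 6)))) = -2456909 / 45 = -54597.98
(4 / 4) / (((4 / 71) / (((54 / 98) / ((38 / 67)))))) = 128439 / 7448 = 17.24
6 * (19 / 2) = 57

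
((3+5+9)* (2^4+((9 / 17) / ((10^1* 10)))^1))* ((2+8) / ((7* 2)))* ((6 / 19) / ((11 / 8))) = 46644 / 1045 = 44.64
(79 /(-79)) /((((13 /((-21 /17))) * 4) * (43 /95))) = 1995 /38012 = 0.05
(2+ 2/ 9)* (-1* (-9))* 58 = 1160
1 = 1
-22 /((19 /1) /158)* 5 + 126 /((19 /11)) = -15994 /19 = -841.79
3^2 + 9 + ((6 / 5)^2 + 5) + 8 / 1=32.44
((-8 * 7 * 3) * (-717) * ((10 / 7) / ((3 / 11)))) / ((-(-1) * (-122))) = -315480 / 61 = -5171.80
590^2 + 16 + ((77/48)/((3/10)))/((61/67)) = 1528951267/4392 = 348121.87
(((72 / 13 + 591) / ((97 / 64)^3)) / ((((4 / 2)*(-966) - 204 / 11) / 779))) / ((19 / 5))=-95505203200 / 5303542803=-18.01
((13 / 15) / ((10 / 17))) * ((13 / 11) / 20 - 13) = -209729 / 11000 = -19.07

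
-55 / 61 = -0.90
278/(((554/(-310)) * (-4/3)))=64635/554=116.67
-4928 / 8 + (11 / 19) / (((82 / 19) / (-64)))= -25608 / 41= -624.59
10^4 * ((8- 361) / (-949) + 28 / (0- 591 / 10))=-570970000 / 560859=-1018.03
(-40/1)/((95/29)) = -232/19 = -12.21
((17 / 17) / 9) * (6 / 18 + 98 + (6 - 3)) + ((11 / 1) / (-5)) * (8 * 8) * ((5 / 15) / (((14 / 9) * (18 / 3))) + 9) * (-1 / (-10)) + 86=-141578 / 4725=-29.96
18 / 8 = 9 / 4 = 2.25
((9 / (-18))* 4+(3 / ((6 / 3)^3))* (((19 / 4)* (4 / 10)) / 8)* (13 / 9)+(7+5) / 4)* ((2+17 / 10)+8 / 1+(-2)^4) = 600259 / 19200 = 31.26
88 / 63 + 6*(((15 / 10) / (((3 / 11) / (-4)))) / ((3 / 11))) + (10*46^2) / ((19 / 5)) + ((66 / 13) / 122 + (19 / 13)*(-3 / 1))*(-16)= 4893524620 / 949221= 5155.31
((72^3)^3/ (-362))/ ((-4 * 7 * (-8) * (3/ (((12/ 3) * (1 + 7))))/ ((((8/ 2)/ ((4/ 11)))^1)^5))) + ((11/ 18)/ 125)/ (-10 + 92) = -257514100161641346760690063/ 233761500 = -1101610402746565823.55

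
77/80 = 0.96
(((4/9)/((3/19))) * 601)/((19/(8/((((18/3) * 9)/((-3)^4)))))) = 9616/9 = 1068.44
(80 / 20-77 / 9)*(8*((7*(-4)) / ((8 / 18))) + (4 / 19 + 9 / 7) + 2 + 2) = 2718341 / 1197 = 2270.96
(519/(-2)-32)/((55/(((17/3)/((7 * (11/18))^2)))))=-48654/29645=-1.64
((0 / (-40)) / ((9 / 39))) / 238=0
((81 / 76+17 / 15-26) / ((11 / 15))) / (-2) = 27133 / 1672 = 16.23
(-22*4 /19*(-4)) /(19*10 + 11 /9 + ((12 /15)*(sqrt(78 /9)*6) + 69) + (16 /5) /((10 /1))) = 105519600 /1479594809- 648000*sqrt(78) /1479594809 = 0.07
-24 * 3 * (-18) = 1296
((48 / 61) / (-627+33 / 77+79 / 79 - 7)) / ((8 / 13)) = -91 / 45018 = -0.00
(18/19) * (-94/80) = -423/380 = -1.11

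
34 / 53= 0.64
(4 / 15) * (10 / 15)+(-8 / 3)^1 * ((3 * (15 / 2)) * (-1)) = 2708 / 45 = 60.18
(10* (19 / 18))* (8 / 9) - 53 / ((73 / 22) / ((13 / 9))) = -80942 / 5913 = -13.69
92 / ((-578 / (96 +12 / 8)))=-4485 / 289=-15.52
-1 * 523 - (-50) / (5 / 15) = -373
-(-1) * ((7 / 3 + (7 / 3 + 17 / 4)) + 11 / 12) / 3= 59 / 18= 3.28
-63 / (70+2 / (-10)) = -315 / 349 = -0.90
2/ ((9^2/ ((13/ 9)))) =26/ 729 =0.04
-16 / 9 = -1.78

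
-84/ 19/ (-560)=3/ 380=0.01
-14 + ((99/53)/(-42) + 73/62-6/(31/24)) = -201408/11501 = -17.51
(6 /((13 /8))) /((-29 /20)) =-960 /377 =-2.55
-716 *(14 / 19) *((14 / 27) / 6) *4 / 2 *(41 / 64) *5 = -1798055 / 6156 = -292.08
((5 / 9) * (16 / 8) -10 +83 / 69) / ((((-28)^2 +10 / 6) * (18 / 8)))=-6364 / 1463697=-0.00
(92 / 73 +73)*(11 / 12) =19877 / 292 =68.07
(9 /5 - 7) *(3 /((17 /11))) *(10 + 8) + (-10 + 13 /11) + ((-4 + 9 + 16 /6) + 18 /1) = -462392 /2805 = -164.85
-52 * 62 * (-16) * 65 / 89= 3352960 / 89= 37673.71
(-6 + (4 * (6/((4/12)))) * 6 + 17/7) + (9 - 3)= 3041/7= 434.43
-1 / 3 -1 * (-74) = 221 / 3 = 73.67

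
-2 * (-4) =8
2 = 2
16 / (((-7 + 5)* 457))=-8 / 457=-0.02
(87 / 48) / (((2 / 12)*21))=29 / 56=0.52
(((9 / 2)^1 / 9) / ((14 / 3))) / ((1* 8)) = 3 / 224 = 0.01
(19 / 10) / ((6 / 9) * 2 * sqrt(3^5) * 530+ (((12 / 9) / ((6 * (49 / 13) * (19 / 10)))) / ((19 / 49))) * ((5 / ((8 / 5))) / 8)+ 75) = -77048683416 / 65582009709382435+ 32655031317504 * sqrt(3) / 327910048546912175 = 0.00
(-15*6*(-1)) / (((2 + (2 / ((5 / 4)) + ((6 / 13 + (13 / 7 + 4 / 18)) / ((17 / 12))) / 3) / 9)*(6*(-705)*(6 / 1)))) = -208845 / 132170956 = -0.00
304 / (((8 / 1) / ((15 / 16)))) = 285 / 8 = 35.62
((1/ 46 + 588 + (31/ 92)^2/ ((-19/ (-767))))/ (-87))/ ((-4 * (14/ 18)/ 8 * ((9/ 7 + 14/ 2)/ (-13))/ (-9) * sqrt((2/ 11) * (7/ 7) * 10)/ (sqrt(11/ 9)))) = 122651603217 * sqrt(5)/ 1352462560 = 202.78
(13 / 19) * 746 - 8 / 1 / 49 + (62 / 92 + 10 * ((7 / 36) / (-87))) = 8566099804 / 16766379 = 510.91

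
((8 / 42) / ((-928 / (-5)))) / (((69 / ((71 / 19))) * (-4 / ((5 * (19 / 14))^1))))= -0.00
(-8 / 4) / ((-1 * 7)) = 2 / 7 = 0.29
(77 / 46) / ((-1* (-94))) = 0.02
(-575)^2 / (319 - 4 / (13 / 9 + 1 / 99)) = 11500 / 11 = 1045.45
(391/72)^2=152881/5184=29.49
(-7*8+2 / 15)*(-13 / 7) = 10894 / 105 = 103.75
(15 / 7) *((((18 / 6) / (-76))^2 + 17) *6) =4419045 / 20216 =218.59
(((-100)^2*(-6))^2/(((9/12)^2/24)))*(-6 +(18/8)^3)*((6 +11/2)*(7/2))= 33327000000000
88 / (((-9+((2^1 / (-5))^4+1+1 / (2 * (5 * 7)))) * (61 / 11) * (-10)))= 847000 / 4248711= 0.20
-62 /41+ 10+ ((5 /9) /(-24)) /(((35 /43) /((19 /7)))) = 3649735 /433944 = 8.41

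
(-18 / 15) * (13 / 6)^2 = -169 / 30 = -5.63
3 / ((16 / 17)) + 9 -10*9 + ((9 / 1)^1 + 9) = -957 / 16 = -59.81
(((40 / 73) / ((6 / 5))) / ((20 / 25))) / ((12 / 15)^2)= 0.89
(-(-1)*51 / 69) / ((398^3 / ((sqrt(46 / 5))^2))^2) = 391 / 24841536239520400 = 0.00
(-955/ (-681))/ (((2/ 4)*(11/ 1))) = 1910/ 7491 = 0.25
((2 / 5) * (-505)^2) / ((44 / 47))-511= 2385993 / 22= 108454.23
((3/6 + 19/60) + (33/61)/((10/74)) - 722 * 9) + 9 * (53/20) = -5919437/915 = -6469.33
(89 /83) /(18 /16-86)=-712 /56357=-0.01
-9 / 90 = -1 / 10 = -0.10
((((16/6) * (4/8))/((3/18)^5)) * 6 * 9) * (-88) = -49268736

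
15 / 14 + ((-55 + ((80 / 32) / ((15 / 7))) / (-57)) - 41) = -113654 / 1197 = -94.95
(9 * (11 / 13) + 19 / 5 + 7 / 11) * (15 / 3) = 8617 / 143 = 60.26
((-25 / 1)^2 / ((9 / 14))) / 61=8750 / 549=15.94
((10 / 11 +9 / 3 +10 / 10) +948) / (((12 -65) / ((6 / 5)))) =-62892 / 2915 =-21.58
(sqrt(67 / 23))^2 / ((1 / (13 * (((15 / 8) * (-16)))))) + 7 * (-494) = -105664 / 23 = -4594.09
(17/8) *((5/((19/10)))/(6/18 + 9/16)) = 5100/817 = 6.24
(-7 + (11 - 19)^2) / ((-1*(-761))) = 57 / 761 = 0.07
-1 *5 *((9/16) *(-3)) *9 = 1215/16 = 75.94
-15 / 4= -3.75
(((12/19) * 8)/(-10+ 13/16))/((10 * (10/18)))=-0.10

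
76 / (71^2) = 76 / 5041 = 0.02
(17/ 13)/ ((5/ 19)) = 323/ 65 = 4.97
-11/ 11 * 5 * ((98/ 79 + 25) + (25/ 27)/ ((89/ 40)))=-133.28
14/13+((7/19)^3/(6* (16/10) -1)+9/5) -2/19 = 53246704/19170905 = 2.78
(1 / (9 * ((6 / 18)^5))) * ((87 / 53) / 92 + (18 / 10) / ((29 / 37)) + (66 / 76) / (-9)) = 804436209 / 13433380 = 59.88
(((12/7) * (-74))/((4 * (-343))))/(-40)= -111/48020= -0.00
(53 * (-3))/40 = -159/40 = -3.98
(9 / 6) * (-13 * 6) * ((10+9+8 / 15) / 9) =-3809 / 15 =-253.93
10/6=1.67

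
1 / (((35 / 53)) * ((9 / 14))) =106 / 45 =2.36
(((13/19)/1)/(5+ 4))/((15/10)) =26/513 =0.05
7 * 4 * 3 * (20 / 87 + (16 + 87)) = 251468 / 29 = 8671.31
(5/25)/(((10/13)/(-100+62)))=-247/25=-9.88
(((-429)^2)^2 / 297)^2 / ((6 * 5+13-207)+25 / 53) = -76591186786750493 / 963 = -79533942665369.15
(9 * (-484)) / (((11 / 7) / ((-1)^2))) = -2772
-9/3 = -3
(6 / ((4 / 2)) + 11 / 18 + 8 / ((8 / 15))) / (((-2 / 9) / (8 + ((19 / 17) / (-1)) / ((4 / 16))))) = -5025 / 17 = -295.59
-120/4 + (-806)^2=649606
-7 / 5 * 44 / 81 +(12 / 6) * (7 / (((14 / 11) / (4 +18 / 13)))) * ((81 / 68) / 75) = 0.18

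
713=713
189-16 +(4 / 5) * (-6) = 841 / 5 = 168.20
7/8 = 0.88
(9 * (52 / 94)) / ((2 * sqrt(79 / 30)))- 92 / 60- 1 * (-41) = 117 * sqrt(2370) / 3713+592 / 15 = 41.00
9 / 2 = 4.50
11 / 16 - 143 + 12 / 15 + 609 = 37399 / 80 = 467.49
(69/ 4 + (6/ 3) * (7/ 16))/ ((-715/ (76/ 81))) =-551/ 23166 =-0.02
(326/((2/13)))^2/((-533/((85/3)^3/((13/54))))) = -32633374250/41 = -795935957.32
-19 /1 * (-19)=361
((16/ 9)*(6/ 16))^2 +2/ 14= 37/ 63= 0.59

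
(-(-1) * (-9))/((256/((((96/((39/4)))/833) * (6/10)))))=-27/108290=-0.00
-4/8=-1/2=-0.50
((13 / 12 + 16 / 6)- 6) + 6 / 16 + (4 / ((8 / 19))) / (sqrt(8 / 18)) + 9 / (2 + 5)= 765 / 56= 13.66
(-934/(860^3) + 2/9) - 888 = -2541043724203/2862252000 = -887.78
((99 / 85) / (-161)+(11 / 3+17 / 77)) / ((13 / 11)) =1752323 / 533715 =3.28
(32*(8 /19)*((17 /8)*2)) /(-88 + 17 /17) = -1088 /1653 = -0.66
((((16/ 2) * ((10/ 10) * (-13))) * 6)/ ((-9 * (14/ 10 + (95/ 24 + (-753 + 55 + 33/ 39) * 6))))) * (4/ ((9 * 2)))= -216320/ 58653009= -0.00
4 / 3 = 1.33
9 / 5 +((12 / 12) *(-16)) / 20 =1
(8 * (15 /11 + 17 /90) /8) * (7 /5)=10759 /4950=2.17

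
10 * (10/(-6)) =-50/3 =-16.67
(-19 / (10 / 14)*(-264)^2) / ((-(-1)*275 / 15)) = -2528064 / 25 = -101122.56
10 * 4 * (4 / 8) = 20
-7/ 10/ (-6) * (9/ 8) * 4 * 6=63/ 20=3.15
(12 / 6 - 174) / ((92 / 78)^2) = -65403 / 529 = -123.64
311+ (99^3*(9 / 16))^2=76259892181097 / 256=297890203832.41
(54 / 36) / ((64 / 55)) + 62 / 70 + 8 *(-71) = -565.83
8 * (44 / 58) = 176 / 29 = 6.07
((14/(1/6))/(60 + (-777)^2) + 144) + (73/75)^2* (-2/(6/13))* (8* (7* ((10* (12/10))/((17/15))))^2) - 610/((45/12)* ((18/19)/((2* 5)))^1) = -181990.48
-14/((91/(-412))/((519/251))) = 427656/3263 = 131.06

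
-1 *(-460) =460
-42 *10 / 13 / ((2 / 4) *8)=-105 / 13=-8.08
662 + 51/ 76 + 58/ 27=1364209/ 2052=664.82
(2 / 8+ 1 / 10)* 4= 7 / 5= 1.40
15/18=5/6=0.83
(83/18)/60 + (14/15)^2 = 5119/5400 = 0.95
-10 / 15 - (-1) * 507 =1519 / 3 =506.33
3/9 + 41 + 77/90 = 3797/90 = 42.19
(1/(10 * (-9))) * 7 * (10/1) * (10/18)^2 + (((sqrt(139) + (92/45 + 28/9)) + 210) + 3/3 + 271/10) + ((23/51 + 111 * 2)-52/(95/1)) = sqrt(139) + 1094731087/2354670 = 476.71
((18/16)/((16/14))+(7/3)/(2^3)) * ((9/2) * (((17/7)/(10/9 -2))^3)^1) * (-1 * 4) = 468.43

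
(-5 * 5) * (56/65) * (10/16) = -175/13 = -13.46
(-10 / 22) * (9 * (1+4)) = -225 / 11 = -20.45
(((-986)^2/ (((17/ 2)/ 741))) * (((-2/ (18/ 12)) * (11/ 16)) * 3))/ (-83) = 2808068.60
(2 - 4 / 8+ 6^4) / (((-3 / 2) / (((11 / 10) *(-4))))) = 3806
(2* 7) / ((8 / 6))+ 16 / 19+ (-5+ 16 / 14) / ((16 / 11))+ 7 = 33389 / 2128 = 15.69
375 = 375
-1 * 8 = -8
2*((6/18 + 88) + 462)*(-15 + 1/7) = -343408/21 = -16352.76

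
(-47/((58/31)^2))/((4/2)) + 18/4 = -14891/6728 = -2.21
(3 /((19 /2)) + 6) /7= 120 /133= 0.90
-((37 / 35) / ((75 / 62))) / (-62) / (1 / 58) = 2146 / 2625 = 0.82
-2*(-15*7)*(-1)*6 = -1260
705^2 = 497025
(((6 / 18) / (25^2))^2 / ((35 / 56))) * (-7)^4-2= -35137042 / 17578125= -2.00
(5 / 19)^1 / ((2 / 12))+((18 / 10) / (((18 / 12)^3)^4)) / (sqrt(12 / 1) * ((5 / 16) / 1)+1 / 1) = 32768 * sqrt(3) / 649539+92450114 / 61706205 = 1.59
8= 8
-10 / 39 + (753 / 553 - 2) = -19297 / 21567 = -0.89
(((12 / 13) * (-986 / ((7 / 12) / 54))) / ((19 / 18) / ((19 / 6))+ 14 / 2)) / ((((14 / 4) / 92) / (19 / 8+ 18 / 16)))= -1058064768 / 1001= -1057007.76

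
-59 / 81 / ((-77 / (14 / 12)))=59 / 5346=0.01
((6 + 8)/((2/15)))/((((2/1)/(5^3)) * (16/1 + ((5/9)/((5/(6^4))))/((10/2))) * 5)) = 1875/64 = 29.30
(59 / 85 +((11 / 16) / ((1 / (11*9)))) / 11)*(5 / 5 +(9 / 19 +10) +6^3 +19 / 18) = 731471363 / 465120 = 1572.65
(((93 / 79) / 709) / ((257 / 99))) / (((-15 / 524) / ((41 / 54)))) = -3663022 / 215922405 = -0.02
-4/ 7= -0.57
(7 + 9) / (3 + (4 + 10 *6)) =0.24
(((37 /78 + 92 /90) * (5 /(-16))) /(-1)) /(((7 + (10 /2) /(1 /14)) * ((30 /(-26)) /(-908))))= 4.78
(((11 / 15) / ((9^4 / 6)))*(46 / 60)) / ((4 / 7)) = 0.00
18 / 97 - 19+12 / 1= -661 / 97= -6.81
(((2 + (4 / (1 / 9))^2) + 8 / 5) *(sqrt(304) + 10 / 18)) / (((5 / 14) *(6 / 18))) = 30324 / 5 + 1091664 *sqrt(19) / 25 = 196402.92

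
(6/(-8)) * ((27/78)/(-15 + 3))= 9/416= 0.02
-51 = -51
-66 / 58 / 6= -11 / 58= -0.19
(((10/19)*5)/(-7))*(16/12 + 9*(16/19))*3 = -25400/2527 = -10.05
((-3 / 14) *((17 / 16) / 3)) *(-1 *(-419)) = -31.80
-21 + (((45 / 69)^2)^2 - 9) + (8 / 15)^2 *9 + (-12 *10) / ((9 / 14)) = -4489889903 / 20988075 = -213.93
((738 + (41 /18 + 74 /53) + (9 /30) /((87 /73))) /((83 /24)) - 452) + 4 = -446754776 /1913565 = -233.47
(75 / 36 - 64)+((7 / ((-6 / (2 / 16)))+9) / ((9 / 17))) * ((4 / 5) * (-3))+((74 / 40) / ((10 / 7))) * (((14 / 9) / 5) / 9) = -4131437 / 40500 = -102.01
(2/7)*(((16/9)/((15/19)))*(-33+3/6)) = -3952/189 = -20.91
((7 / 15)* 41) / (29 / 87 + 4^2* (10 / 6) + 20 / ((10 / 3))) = 287 / 495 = 0.58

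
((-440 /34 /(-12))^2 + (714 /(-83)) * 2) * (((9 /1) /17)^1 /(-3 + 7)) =-3463153 /1631116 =-2.12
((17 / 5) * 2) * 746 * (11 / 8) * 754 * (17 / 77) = 40639469 / 35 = 1161127.69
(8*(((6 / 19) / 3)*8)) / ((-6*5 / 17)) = -3.82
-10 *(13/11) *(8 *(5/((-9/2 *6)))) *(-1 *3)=-52.53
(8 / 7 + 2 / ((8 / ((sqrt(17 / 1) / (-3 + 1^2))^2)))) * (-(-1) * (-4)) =-247 / 28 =-8.82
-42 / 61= -0.69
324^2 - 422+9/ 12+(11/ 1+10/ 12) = 1254799/ 12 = 104566.58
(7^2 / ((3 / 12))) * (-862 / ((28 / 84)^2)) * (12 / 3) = -6082272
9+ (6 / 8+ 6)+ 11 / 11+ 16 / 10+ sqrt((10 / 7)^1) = sqrt(70) / 7+ 367 / 20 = 19.55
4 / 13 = 0.31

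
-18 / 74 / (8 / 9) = -81 / 296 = -0.27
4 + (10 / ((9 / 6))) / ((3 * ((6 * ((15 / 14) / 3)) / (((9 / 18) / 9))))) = 986 / 243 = 4.06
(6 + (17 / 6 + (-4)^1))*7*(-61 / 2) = -12383 / 12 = -1031.92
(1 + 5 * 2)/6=11/6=1.83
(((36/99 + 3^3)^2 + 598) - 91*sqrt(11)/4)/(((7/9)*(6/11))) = 488877/154 - 429*sqrt(11)/8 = 2996.67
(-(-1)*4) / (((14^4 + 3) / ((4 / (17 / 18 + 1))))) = 288 / 1344665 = 0.00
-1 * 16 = -16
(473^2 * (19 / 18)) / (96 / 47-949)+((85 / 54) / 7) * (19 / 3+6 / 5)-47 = -7436702975 / 25235469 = -294.69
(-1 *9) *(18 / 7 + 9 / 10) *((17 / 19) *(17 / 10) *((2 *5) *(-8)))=2528172 / 665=3801.76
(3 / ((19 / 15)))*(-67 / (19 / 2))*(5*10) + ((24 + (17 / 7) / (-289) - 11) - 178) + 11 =-42494547 / 42959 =-989.19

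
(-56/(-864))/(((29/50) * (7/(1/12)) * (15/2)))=5/28188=0.00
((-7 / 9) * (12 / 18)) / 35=-2 / 135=-0.01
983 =983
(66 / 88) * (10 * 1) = 15 / 2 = 7.50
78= 78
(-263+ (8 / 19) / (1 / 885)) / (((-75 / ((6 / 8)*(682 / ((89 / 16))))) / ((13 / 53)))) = -32.97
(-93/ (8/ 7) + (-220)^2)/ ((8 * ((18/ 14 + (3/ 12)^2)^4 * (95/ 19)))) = 950378648576/ 2599428005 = 365.61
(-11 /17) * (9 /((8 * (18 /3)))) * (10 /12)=-0.10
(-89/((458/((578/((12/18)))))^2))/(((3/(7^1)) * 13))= -156100749/2726932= -57.24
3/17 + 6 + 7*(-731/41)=-82684/697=-118.63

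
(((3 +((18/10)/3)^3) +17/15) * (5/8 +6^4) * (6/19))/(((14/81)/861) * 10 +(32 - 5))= 168557650569/2555699500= 65.95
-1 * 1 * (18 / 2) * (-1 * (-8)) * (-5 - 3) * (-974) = -561024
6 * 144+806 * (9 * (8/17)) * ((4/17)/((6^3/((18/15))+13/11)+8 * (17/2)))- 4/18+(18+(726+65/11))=1616.91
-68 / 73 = -0.93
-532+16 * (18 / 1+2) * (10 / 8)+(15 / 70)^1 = -1845 / 14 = -131.79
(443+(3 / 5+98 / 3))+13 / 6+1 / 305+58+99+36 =1228729 / 1830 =671.44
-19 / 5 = -3.80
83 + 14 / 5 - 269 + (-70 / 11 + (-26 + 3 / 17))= -201387 / 935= -215.39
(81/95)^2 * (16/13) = 104976/117325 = 0.89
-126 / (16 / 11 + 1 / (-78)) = -108108 / 1237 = -87.40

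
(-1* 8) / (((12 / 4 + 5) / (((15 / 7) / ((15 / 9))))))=-9 / 7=-1.29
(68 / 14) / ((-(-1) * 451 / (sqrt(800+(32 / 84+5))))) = 34 * sqrt(355173) / 66297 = 0.31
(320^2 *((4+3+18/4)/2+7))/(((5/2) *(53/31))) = 16189440/53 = 305461.13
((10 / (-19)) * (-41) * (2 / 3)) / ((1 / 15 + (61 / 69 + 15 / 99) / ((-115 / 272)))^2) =2082436801500 / 821802605851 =2.53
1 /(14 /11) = 11 /14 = 0.79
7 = 7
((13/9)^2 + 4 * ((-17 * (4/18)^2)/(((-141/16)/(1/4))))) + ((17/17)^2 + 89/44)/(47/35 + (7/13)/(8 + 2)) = 1387870969/319354002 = 4.35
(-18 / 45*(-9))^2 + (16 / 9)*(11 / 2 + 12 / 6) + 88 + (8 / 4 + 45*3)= 18847 / 75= 251.29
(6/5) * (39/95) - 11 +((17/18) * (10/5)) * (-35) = -327544/4275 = -76.62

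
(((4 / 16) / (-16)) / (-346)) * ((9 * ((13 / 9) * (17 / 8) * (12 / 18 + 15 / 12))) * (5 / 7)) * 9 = 76245 / 4960256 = 0.02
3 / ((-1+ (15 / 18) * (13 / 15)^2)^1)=-810 / 101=-8.02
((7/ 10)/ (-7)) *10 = -1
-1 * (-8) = 8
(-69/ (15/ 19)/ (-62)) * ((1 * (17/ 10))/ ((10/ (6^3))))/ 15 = 66861/ 19375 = 3.45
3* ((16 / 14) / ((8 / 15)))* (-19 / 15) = -57 / 7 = -8.14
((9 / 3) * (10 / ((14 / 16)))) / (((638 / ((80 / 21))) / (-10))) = -32000 / 15631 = -2.05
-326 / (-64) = 163 / 32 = 5.09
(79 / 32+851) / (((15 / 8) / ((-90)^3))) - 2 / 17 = -5641087052 / 17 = -331828650.12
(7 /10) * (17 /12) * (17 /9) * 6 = 2023 /180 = 11.24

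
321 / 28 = 11.46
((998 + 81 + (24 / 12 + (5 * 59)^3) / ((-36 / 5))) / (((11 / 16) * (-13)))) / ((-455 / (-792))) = 586619616 / 845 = 694224.40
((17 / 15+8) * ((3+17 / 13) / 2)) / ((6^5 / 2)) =959 / 189540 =0.01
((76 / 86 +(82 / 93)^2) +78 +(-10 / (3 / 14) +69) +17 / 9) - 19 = 10522907 / 123969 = 84.88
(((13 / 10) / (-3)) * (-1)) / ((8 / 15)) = 13 / 16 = 0.81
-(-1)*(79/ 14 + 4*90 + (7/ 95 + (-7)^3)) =30213/ 1330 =22.72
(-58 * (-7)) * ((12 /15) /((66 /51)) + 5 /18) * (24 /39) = 1440488 /6435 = 223.85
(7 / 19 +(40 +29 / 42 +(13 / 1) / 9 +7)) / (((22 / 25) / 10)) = 14813875 / 26334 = 562.54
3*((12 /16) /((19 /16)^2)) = 576 /361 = 1.60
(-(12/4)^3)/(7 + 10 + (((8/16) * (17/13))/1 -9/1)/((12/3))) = -936/517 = -1.81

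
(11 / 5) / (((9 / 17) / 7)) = 1309 / 45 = 29.09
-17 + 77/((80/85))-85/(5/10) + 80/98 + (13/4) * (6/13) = -102.87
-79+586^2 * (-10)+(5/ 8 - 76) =-27472915/ 8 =-3434114.38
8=8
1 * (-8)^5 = -32768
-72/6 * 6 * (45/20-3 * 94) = 20142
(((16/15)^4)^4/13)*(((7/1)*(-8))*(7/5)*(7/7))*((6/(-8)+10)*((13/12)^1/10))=-8360986751408854269952/492630626678466796875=-16.97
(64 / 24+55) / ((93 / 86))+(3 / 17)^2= 4302253 / 80631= 53.36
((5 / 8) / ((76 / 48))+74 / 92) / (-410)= -0.00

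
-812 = -812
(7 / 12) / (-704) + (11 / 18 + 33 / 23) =1192093 / 582912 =2.05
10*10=100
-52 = -52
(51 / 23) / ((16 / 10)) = 255 / 184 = 1.39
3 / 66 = 1 / 22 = 0.05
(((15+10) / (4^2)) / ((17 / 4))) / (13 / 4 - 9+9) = 25 / 221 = 0.11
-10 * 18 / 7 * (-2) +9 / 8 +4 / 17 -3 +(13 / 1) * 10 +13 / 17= 10111 / 56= 180.55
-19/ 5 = -3.80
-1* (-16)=16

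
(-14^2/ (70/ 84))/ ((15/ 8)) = -125.44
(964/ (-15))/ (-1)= 964/ 15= 64.27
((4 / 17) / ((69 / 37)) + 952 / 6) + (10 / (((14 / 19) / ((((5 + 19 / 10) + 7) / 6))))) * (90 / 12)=8640083 / 21896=394.60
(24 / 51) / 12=2 / 51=0.04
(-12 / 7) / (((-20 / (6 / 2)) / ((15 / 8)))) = 27 / 56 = 0.48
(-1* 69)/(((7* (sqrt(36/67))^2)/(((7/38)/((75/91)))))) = -140231/34200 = -4.10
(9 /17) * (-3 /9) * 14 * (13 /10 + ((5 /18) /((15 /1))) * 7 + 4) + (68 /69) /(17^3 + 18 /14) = -405958651 /30263400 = -13.41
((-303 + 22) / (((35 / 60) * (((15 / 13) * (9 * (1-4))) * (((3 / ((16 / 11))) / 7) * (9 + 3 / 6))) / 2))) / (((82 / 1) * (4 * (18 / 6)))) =116896 / 10411335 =0.01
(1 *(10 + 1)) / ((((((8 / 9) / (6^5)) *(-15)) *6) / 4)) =-21384 / 5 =-4276.80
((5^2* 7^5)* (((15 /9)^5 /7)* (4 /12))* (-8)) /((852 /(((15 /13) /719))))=-1875781250 /483791373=-3.88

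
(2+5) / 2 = 7 / 2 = 3.50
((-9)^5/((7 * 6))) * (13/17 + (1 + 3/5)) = -3956283/1190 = -3324.61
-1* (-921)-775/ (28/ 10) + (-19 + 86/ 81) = 710197/ 1134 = 626.28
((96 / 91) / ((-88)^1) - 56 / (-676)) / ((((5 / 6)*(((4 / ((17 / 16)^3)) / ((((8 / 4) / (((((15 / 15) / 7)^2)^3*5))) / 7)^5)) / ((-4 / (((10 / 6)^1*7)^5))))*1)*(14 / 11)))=-2688685085519886923311653 / 528125000000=-5091001345363.10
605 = 605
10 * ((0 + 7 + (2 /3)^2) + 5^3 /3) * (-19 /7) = -83980 /63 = -1333.02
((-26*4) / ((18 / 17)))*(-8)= 785.78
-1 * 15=-15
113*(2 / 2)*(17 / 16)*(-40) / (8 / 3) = -28815 / 16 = -1800.94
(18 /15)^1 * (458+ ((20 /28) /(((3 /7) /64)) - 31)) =3202 /5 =640.40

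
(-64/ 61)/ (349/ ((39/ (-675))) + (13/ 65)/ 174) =723840/ 4167320957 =0.00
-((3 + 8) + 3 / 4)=-47 / 4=-11.75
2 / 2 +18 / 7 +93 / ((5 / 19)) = 356.97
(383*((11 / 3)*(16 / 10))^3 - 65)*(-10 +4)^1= -521568802 / 1125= -463616.71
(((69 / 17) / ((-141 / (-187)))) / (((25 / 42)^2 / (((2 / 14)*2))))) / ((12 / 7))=74382 / 29375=2.53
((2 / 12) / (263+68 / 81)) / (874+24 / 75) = 225 / 311418212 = 0.00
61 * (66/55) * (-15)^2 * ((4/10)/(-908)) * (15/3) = -8235/227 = -36.28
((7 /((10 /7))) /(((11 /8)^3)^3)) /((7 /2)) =939524096 /11789738455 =0.08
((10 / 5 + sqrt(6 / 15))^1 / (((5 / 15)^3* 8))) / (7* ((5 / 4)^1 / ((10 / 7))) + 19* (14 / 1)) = 0.03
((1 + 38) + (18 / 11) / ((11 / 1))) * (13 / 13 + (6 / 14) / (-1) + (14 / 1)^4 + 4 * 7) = 1274783544 / 847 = 1505057.31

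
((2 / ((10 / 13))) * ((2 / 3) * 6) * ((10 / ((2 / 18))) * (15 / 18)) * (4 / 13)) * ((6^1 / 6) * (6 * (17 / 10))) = 2448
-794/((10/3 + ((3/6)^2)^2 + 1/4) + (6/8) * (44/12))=-38112/307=-124.14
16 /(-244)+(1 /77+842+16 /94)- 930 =-19400825 /220759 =-87.88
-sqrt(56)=-2*sqrt(14)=-7.48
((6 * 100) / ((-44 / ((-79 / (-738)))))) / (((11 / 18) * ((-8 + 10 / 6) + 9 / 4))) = 142200 / 243089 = 0.58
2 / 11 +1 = 13 / 11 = 1.18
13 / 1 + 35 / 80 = 215 / 16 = 13.44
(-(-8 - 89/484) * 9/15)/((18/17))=67337/14520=4.64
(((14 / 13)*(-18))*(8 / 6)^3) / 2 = -896 / 39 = -22.97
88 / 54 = 44 / 27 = 1.63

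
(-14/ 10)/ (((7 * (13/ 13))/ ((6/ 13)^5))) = -7776/ 1856465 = -0.00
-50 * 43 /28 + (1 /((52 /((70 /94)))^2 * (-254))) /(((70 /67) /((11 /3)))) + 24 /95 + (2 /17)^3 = -2276123183034047419 /29741014559081280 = -76.53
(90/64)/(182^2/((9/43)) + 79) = 405/45601376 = 0.00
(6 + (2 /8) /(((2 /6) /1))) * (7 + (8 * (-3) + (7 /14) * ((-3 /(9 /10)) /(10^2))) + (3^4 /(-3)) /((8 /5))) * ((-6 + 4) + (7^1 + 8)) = -475839 /160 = -2973.99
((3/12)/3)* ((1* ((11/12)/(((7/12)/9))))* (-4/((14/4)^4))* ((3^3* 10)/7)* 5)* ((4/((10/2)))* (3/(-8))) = 213840/117649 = 1.82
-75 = -75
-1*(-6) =6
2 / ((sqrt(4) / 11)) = 11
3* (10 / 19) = 30 / 19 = 1.58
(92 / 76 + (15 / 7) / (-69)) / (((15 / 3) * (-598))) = -0.00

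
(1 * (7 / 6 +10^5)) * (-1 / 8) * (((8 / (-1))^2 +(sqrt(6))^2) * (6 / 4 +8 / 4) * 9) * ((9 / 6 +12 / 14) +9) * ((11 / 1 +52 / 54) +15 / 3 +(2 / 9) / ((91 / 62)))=-3343014001375 / 624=-5357394232.97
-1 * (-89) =89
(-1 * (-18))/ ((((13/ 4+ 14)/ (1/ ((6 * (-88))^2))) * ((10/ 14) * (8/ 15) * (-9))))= -0.00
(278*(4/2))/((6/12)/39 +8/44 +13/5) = 198.95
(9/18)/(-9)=-1/18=-0.06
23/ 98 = 0.23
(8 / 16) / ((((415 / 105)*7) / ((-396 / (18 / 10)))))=-330 / 83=-3.98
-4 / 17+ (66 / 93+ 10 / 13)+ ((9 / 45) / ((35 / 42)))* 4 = 377424 / 171275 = 2.20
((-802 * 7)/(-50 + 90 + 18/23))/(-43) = 9223/2881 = 3.20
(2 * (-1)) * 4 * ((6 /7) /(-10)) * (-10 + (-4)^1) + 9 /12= -177 /20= -8.85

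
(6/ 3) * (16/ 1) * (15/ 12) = 40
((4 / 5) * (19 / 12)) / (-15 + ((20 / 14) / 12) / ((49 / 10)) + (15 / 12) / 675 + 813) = 234612 / 147810403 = 0.00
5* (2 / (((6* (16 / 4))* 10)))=1 / 24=0.04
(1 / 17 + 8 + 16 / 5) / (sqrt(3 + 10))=957* sqrt(13) / 1105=3.12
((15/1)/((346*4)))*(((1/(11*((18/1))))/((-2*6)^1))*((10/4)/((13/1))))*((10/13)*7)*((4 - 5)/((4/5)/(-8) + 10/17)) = 74375/7687693728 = 0.00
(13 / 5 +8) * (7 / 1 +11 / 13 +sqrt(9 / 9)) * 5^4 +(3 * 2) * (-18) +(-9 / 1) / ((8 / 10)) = 3041299 / 52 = 58486.52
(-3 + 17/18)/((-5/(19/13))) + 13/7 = 20131/8190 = 2.46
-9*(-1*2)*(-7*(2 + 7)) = -1134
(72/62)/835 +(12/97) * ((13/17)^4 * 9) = 0.38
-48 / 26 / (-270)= 4 / 585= 0.01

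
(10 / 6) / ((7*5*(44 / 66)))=1 / 14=0.07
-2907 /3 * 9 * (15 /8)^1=-130815 /8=-16351.88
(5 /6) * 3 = 5 /2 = 2.50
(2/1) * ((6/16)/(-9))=-1/12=-0.08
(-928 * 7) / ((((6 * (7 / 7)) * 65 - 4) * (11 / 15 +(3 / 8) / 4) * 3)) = -519680 / 76621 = -6.78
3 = 3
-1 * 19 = -19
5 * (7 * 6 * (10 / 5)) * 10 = 4200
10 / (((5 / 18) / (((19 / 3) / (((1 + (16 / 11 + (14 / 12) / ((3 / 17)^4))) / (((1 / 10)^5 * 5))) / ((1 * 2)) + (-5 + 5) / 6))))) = 152361 / 8055298750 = 0.00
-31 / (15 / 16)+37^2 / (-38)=-39383 / 570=-69.09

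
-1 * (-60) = 60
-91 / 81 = -1.12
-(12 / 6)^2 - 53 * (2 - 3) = 49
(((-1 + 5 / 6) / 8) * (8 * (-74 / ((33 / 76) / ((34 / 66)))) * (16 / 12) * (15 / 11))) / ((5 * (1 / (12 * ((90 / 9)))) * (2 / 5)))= 19121600 / 11979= 1596.26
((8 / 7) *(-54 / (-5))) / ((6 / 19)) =39.09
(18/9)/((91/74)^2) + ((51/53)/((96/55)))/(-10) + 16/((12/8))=1005654775/84267456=11.93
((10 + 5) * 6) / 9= 10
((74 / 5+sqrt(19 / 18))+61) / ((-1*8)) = -379 / 40 - sqrt(38) / 48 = -9.60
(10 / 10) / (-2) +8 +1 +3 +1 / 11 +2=299 / 22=13.59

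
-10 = -10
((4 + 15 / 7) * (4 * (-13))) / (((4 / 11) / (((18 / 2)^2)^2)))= -40343589 / 7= -5763369.86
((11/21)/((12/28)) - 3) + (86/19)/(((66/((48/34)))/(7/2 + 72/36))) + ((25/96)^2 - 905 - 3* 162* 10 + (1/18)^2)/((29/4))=-154689582037/194234112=-796.41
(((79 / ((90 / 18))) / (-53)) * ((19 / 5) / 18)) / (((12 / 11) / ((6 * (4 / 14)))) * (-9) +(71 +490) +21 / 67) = -1106237 / 9765787950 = -0.00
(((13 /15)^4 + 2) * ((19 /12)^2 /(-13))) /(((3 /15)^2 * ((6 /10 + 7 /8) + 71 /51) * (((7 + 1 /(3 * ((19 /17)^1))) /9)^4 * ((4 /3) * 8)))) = -0.93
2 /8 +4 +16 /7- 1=155 /28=5.54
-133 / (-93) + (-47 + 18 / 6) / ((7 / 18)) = -72725 / 651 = -111.71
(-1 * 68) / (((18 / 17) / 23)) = -13294 / 9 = -1477.11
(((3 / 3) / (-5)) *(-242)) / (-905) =-242 / 4525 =-0.05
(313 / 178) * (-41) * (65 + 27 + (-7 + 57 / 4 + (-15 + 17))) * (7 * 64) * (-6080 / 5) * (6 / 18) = 117973255680 / 89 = 1325542198.65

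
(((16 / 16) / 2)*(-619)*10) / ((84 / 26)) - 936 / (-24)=-38597 / 42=-918.98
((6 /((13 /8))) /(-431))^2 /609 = 0.00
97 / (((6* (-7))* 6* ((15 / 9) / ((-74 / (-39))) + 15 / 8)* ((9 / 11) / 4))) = -315832 / 462105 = -0.68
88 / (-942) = -44 / 471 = -0.09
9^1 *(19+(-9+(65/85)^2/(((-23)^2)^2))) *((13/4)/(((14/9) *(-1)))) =-851603913927/4528946744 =-188.04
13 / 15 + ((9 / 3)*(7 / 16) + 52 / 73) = 50659 / 17520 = 2.89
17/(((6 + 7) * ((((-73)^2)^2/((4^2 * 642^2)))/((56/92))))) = 1569520512/8491074059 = 0.18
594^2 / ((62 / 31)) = 176418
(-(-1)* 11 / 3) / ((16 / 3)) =11 / 16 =0.69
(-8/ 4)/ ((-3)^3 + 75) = -1/ 24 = -0.04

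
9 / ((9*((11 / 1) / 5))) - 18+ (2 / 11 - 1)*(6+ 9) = -328 / 11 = -29.82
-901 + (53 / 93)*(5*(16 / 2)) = -81673 / 93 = -878.20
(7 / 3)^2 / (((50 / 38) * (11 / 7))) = 2.63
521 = 521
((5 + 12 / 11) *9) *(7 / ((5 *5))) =4221 / 275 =15.35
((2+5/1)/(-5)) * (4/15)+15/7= 929/525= 1.77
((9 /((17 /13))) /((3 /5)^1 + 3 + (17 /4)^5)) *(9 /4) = 0.01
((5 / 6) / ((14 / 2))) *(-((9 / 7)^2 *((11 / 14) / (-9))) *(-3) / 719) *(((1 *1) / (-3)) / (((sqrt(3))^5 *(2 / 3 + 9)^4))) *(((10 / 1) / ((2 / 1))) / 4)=2475 *sqrt(3) / 19535882058224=0.00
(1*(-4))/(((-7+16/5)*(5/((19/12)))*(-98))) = -1/294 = -0.00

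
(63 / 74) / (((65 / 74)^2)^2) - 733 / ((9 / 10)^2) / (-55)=284436601292 / 15904906875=17.88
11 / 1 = 11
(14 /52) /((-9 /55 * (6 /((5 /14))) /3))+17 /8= 1.83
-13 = -13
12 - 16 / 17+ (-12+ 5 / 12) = -107 / 204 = -0.52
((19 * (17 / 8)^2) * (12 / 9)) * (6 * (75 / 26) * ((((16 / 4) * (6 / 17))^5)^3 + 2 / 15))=349471.98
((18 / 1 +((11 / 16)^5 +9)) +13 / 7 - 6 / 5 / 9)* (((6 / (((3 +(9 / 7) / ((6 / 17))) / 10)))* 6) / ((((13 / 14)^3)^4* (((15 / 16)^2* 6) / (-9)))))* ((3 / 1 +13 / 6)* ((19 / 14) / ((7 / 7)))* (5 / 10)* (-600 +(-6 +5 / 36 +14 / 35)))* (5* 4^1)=13017815037099188889336281 / 47178622373024025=275926137.35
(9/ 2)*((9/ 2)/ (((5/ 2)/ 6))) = 243/ 5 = 48.60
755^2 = 570025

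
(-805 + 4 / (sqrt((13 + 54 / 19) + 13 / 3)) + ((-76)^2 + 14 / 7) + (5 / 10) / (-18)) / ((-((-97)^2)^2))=-179027 / 3187054116- 2 * sqrt(2622) / 10180867315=-0.00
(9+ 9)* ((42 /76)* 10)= 1890 /19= 99.47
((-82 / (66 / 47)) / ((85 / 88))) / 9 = -15416 / 2295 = -6.72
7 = 7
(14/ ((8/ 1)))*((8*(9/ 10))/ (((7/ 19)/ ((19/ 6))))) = 1083/ 10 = 108.30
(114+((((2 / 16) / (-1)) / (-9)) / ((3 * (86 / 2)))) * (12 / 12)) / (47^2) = 1058833 / 20517192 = 0.05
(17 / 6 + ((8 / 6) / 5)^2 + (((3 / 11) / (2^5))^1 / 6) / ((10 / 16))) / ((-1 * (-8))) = 57553 / 158400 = 0.36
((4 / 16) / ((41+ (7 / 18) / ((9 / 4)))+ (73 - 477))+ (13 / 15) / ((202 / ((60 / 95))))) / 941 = 2279261 / 1061400780620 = 0.00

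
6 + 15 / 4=9.75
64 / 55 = 1.16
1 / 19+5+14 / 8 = 517 / 76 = 6.80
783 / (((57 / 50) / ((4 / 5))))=10440 / 19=549.47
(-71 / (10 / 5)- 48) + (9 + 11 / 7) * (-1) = -1317 / 14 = -94.07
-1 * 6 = -6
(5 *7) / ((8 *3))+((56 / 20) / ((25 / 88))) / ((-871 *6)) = 3805697 / 2613000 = 1.46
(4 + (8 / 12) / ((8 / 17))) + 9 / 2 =9.92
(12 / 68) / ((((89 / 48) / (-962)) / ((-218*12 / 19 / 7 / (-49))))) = -362389248 / 9860221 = -36.75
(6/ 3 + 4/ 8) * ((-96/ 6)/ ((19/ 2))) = -80/ 19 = -4.21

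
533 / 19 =28.05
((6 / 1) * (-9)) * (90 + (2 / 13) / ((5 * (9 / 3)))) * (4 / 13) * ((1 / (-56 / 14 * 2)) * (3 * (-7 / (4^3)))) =-207333 / 3380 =-61.34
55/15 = 11/3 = 3.67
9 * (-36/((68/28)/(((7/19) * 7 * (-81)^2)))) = -2257390.25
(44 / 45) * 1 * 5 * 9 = 44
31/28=1.11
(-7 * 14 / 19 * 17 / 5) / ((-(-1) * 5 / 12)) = -19992 / 475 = -42.09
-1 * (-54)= 54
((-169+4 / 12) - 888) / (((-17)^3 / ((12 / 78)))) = 6340 / 191607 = 0.03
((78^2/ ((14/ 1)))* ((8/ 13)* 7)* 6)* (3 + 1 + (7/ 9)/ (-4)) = 42744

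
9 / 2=4.50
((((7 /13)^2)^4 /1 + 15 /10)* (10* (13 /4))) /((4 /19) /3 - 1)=-700735703025 /13302685604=-52.68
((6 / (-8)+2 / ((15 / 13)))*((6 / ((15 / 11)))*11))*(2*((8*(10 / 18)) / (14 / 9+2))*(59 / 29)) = 421201 / 1740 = 242.07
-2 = -2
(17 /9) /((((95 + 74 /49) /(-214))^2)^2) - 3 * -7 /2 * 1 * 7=1072735793034790507 /9002222880488658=119.16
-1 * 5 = -5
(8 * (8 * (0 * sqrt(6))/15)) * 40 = 0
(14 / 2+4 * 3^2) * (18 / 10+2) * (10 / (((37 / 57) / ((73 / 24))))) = 1133179 / 148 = 7656.61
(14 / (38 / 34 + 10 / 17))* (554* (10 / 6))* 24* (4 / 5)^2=16877056 / 145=116393.49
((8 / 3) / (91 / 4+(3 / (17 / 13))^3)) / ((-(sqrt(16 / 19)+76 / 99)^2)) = -0.03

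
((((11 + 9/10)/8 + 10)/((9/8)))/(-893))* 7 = -6433/80370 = -0.08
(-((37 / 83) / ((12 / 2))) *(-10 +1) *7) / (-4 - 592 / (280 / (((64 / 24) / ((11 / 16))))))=-897435 / 2339272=-0.38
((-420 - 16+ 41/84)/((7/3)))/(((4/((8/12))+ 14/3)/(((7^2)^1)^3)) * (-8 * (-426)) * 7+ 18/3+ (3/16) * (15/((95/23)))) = -21.10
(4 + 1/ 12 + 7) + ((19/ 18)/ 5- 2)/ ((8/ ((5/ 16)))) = 25375/ 2304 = 11.01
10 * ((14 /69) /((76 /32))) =1120 /1311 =0.85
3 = 3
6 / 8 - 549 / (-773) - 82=-249029 / 3092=-80.54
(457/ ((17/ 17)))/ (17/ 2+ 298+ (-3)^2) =914/ 631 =1.45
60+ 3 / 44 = 2643 / 44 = 60.07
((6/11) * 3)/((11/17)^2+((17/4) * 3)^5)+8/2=4387351870340/1096836635873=4.00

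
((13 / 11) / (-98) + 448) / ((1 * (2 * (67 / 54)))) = 13039137 / 72226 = 180.53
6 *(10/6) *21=210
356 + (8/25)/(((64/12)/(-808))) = 7688/25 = 307.52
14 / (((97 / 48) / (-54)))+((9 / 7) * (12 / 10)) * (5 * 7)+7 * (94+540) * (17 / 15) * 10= 49977.23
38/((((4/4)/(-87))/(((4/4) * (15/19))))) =-2610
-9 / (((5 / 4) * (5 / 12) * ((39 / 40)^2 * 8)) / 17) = -6528 / 169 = -38.63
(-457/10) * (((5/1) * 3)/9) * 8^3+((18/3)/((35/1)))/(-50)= -38997.34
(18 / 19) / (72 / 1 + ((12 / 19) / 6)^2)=171 / 12998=0.01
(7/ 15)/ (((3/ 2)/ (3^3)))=42/ 5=8.40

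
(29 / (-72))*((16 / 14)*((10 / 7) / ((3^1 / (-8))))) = 2320 / 1323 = 1.75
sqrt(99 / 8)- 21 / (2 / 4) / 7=-6 + 3 * sqrt(22) / 4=-2.48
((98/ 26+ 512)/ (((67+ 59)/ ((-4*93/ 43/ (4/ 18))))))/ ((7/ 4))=-2494260/ 27391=-91.06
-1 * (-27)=27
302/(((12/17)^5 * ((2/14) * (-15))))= -1500788849/1866240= -804.18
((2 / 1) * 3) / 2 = 3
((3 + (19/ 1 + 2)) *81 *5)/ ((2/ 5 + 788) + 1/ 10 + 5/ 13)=28080/ 2279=12.32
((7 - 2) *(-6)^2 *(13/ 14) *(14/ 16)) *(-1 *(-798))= 233415/ 2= 116707.50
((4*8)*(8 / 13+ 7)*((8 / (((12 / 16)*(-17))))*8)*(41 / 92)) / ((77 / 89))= -22419456 / 35581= -630.10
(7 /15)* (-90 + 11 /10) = -6223 /150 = -41.49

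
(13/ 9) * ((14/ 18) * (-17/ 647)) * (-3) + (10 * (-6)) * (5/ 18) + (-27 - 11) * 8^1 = -5600179/ 17469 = -320.58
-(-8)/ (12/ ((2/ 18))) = 2/ 27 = 0.07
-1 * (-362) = 362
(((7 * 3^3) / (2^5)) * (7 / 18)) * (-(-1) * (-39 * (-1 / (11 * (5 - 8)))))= -1911 / 704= -2.71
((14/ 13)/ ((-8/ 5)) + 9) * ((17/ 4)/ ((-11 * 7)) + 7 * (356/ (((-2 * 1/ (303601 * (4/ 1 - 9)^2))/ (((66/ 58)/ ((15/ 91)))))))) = -8706947720158041/ 16016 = -543640591917.96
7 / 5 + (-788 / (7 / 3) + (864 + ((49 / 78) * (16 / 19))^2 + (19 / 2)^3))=1385.34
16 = 16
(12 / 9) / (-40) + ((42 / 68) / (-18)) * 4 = -29 / 170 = -0.17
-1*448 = -448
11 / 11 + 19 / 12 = 31 / 12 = 2.58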